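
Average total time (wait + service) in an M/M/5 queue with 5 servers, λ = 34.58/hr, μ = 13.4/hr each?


a = 2.5806; ρ = 0.5161; P₀ = 0.073565
Lq = P₀·a^c·ρ/(c!(1−ρ)²) = 0.15466
Wq = Lq/λ = 0.15466/34.58 = 0.004472 hr
W = Wq + 1/μ = 0.004472 + 0.07463 = 0.07910 hr

Final: 0.07910 hr


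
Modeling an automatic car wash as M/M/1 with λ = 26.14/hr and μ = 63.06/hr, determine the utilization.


ρ = λ/μ = 26.14/63.06 = 0.4145

Final: 0.4145


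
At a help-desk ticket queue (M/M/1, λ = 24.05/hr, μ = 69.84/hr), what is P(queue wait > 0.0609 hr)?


ρ = 24.05/69.84 = 0.3444
P(Wq > t) = ρ·e^{−(μ−λ)t} = 0.3444·e^{−2.7886}
= 0.3444·0.061507 = 0.021180

Final: 0.021180


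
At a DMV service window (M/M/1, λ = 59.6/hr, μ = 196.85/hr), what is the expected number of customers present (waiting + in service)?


ρ = λ/μ = 59.6/196.85 = 0.3028
L = ρ/(1−ρ) = 0.3028/(1 − 0.3028) = 0.3028/0.6972 = 0.4342

Final: 0.4342


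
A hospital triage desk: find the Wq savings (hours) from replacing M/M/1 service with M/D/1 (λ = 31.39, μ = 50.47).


ρ = 31.39/50.47 = 0.6220
Wq(M/M/1) = ρ/(μ−λ) = 0.6220/19.08 = 0.03260 hr
Wq(M/D/1) = ρ/(2(μ−λ)) = 0.01630 hr
Savings = 0.03260 − 0.01630 = 0.01630 hr

Final: 0.01630 hr


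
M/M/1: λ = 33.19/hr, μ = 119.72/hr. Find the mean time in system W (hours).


W = 1/(μ−λ) = 1/(119.72 − 33.19) = 1/86.53 = 0.01156 hr

Final: 0.01156 hr


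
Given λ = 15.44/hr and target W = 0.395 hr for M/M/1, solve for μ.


W = 1/(μ−λ) ⇒ μ − λ = 1/W = 1/0.395 = 2.5316
μ = λ + 1/W = 15.44 + 2.5316 = 17.9716 per hr

Final: 17.9716 /hr


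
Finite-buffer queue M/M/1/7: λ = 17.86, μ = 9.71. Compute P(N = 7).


ρ = λ/μ = 17.86/9.71 = 1.8393
P_K = (1−ρ)ρ^K/(1−ρ^(K+1)) = (-0.8393·71.225511)/(1 − 131.007994)
= -59.782483/-130.007994 = 0.459837

Final: 0.459837


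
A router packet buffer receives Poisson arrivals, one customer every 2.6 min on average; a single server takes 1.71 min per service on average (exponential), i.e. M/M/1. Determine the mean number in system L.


λ = 60/2.6 = 23.0769 /hr
μ = 60/1.71 = 35.0877 /hr
ρ = λ/μ = 23.0769/35.0877 = 0.6577
L = ρ/(1−ρ) = 0.6577/0.3423 = 1.9213

Final: 1.9213


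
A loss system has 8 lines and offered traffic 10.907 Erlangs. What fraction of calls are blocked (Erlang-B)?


B(c,a) = (a^c/c!) / Σ_{k=0}^{c} a^k/k!
a^8/8! = 4967.318205
Σ terms (k=0..8): 1.00000 + 10.90700 + 59.48132 + 216.25427 + 589.67133 + 1286.30903 + 2338.29544 + 3643.39833 + 4967.31820 = 13112.634932
B = 4967.318205/13112.634932 = 0.378819

Final: 0.378819


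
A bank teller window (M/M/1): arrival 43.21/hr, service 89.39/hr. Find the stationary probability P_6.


ρ = 43.21/89.39 = 0.4834
P_n = (1−ρ)·ρ^n = (1 − 0.4834)·0.4834^6 = 0.5166·0.012758 = 0.006591

Final: 0.006591


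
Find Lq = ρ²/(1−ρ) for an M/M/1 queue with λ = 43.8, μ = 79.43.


ρ = 43.8/79.43 = 0.5514
Lq = ρ²/(1−ρ) = 0.3041/0.4486 = 0.6779

Final: 0.6779


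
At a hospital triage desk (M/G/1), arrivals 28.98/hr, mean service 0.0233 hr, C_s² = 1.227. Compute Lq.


ρ = λ·E[S] = 28.98·0.0233 = 0.6752
Lq = ρ²(1+C_s²)/(2(1−ρ)) = 0.4559·(1+1.227)/(2·0.3248)
= 0.4559·2.2270/0.6495 = 1.56325

Final: 1.56325


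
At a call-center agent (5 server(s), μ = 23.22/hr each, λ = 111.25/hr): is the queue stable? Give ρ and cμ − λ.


Total capacity cμ = 5·23.22 = 116.10/hr
ρ = λ/(cμ) = 111.25/116.10 = 0.9582
Stable ⇔ ρ < 1: YES
Spare capacity = cμ − λ = 116.10 − 111.25 = 4.85/hr

Final: ρ = 0.9582; stable; margin = 4.85/hr


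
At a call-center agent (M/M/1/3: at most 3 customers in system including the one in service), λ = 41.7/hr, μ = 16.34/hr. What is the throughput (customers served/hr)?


ρ = 2.5520; P_K = (1−ρ)ρ^3/(1−ρ^4) = 0.622837
λ_eff = λ(1 − P_K) = 41.7·(1 − 0.622837) = 41.7·0.377163 = 15.7277 /hr

Final: 15.7277 /hr


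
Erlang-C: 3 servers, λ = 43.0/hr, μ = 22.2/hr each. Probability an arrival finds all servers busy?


a = λ/μ = 1.9369; ρ = a/3 = 0.6456
P₀ = 0.121497 (from M/M/c formula)
C(c,a) = [a^c/(c!(1−ρ))]·P₀ = [7.26685/(6·0.3544)]·0.121497
= 3.41788·0.121497 = 0.415261

Final: 0.415261


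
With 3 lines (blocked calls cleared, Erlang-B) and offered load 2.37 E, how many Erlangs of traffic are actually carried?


B(3,2.37) = 0.264218 (Erlang-B)
Carried load = a(1 − B) = 2.37·(1 − 0.264218) = 2.37·0.735782 = 1.7438 E

Final: 1.7438 Erlangs


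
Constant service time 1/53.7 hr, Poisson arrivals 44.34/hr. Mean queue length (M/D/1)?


ρ = 44.34/53.7 = 0.8257
M/D/1: Lq = ρ²/(2(1−ρ)) = 0.6818/(2·0.1743) = 1.95574

Final: 1.95574


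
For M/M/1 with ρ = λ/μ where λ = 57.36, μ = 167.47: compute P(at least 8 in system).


ρ = 57.36/167.47 = 0.3425
P(N ≥ n) = ρ^n = 0.3425^8 = 0.0001894

Final: 0.0001894


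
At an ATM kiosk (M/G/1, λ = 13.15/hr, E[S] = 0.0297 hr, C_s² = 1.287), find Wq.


ρ = λ·E[S] = 13.15·0.0297 = 0.3906
E[S²] = E[S]²(1+C_s²) = 0.0297²·(1+1.287) = 0.002017
Wq = λ·E[S²]/(2(1−ρ)) = 13.15·0.002017/(2·0.6094) = 0.02176 hr

Final: 0.02176 hr


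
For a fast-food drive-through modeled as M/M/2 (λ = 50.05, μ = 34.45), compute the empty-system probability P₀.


a = λ/μ = 50.05/34.45 = 1.4528; ρ = a/c = 0.7264
Σ_{k=0}^{1} a^k/k! (terms k=0..1) = 1.00000 + 1.45283 = 2.45283
Tail: a^2/(2!(1−ρ)) = 2.11072/(2·0.2736) = 3.85751
P₀ = 1/(2.45283 + 3.85751) = 1/6.31034 = 0.158470

Final: 0.158470


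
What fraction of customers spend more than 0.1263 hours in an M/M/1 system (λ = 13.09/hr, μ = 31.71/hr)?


W ~ Exponential(μ−λ) for M/M/1.
μ − λ = 31.71 − 13.09 = 18.6200
P(W > t) = e^{−(μ−λ)t} = e^{−2.3517} = 0.095207

Final: 0.095207


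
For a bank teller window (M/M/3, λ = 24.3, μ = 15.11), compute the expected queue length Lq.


a = λ/μ = 1.6082; ρ = a/3 = 0.5361
P₀ = 0.185336
Lq = P₀·a^c·ρ / (c!·(1−ρ)²) = 0.185336·4.15935·0.5361/(6·0.21523)
= 0.32000

Final: 0.32000


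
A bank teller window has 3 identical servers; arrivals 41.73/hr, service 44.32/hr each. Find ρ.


ρ = λ/(cμ) = 41.73/(3·44.32) = 41.73/132.96 = 0.3139

Final: 0.3139


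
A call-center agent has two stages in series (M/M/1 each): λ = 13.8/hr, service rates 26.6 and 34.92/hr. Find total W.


Each node sees arrival rate λ = 13.8/hr (tandem ⇒ throughput preserved).
W₁ = 1/(μ₁−λ) = 1/(26.6−13.8) = 0.07812 hr
W₂ = 1/(μ₂−λ) = 1/(34.92−13.8) = 0.04735 hr
W_total = W₁ + W₂ = 0.07812 + 0.04735 = 0.12547 hr

Final: 0.12547 hr


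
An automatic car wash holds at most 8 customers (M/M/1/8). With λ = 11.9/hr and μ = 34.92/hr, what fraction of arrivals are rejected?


ρ = λ/μ = 11.9/34.92 = 0.3408
P_K = (1−ρ)ρ^K/(1−ρ^(K+1)) = (0.6592·0.0001819)/(1 − 0.00006198)
= 0.0001199/0.999938 = 0.0001199

Final: 0.0001199


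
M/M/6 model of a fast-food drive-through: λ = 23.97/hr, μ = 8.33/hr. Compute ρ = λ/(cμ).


ρ = λ/(cμ) = 23.97/(6·8.33) = 23.97/49.98 = 0.4796

Final: 0.4796


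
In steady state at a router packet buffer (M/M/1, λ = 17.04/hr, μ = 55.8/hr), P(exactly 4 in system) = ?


ρ = 17.04/55.8 = 0.3054
P_n = (1−ρ)·ρ^n = (1 − 0.3054)·0.3054^4 = 0.6946·0.008696 = 0.006041

Final: 0.006041


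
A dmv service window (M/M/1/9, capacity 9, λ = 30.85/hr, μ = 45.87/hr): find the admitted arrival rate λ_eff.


ρ = 0.6726; P_K = (1−ρ)ρ^9/(1−ρ^10) = 0.009397
λ_eff = λ(1 − P_K) = 30.85·(1 − 0.009397) = 30.85·0.990603 = 30.5601 /hr

Final: 30.5601 /hr


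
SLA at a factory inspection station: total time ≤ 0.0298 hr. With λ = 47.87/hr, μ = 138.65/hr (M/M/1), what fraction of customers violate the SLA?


W ~ Exponential(μ−λ) for M/M/1.
μ − λ = 138.65 − 47.87 = 90.7800
P(W > t) = e^{−(μ−λ)t} = e^{−2.7052} = 0.066854

Final: 0.066854


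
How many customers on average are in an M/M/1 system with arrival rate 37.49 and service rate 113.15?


ρ = λ/μ = 37.49/113.15 = 0.3313
L = ρ/(1−ρ) = 0.3313/(1 − 0.3313) = 0.3313/0.6687 = 0.4955

Final: 0.4955


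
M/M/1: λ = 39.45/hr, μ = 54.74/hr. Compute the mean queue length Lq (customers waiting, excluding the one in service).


ρ = 39.45/54.74 = 0.7207
Lq = ρ²/(1−ρ) = 0.5194/0.2793 = 1.8594

Final: 1.8594


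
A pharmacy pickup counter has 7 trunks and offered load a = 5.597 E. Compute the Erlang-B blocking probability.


B(c,a) = (a^c/c!) / Σ_{k=0}^{c} a^k/k!
a^7/7! = 34.139457
Σ terms (k=0..7): 1.00000 + 5.59700 + 15.66320 + 29.22232 + 40.88933 + 45.77152 + 42.69720 + 34.13946 = 214.980020
B = 34.139457/214.980020 = 0.158803

Final: 0.158803


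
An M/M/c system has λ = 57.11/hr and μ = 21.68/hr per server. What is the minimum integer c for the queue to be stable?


Stability requires cμ > λ ⇔ c > λ/μ.
λ/μ = 57.11/21.68 = 2.6342
Minimum integer c = ⌊2.6342⌋ + 1 = 3
Check: 3·21.68 = 65.04 > 57.11, while 2·21.68 = 43.36 ≤ 57.11

Final: 3 servers


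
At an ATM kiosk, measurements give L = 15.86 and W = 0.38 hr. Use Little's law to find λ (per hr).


λ = L/W = 15.86/0.38 = 41.7368 /hr

Final: 41.7368 /hr


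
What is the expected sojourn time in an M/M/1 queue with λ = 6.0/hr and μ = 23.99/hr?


W = 1/(μ−λ) = 1/(23.99 − 6.0) = 1/17.99 = 0.05559 hr

Final: 0.05559 hr


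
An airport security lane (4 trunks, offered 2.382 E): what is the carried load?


B(4,2.382) = 0.136697 (Erlang-B)
Carried load = a(1 − B) = 2.382·(1 − 0.136697) = 2.382·0.863303 = 2.0564 E

Final: 2.0564 Erlangs


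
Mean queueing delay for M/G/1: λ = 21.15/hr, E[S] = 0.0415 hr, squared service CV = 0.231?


ρ = λ·E[S] = 21.15·0.0415 = 0.8777
E[S²] = E[S]²(1+C_s²) = 0.0415²·(1+0.231) = 0.002120
Wq = λ·E[S²]/(2(1−ρ)) = 21.15·0.002120/(2·0.1223) = 0.18336 hr

Final: 0.18336 hr


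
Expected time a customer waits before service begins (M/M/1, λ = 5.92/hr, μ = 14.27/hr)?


ρ = 5.92/14.27 = 0.4149
Wq = ρ/(μ−λ) = 0.4149/(14.27 − 5.92) = 0.4149/8.35 = 0.04968 hr

Final: 0.04968 hr


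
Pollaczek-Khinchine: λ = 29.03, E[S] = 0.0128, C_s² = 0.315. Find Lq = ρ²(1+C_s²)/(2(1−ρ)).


ρ = λ·E[S] = 29.03·0.0128 = 0.3716
Lq = ρ²(1+C_s²)/(2(1−ρ)) = 0.1381·(1+0.315)/(2·0.6284)
= 0.1381·1.3150/1.2568 = 0.14446

Final: 0.14446


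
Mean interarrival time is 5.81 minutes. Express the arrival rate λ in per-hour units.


λ = 1/(interarrival time) in consistent units.
1 hour = 60 min, so λ = 60/5.81 = 10.3270 per hour

Final: 10.3270 /hr


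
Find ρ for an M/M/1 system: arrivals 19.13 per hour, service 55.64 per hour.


ρ = λ/μ = 19.13/55.64 = 0.3438

Final: 0.3438


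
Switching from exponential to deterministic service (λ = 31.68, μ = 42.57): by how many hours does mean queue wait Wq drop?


ρ = 31.68/42.57 = 0.7442
Wq(M/M/1) = ρ/(μ−λ) = 0.7442/10.89 = 0.06834 hr
Wq(M/D/1) = ρ/(2(μ−λ)) = 0.03417 hr
Savings = 0.06834 − 0.03417 = 0.03417 hr

Final: 0.03417 hr


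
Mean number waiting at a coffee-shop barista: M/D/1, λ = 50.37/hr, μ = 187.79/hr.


ρ = 50.37/187.79 = 0.2682
M/D/1: Lq = ρ²/(2(1−ρ)) = 0.07194/(2·0.7318) = 0.04916

Final: 0.04916


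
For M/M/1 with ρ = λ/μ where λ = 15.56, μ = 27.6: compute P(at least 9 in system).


ρ = 15.56/27.6 = 0.5638
P(N ≥ n) = ρ^n = 0.5638^9 = 0.005753

Final: 0.005753


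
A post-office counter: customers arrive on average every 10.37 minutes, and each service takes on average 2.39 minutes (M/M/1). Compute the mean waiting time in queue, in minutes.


λ = 60/10.37 = 5.7859 /hr
μ = 60/2.39 = 25.1046 /hr
ρ = λ/μ = 5.7859/25.1046 = 0.2305
Wq = ρ/(μ−λ) = 0.2305/(25.1046−5.7859) = 0.01193 hr
In minutes: 0.01193·60 = 0.7158 min

Final: 0.7158 min


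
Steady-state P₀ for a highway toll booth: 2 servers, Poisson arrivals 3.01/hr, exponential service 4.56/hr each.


a = λ/μ = 3.01/4.56 = 0.6601; ρ = a/c = 0.3300
Σ_{k=0}^{1} a^k/k! (terms k=0..1) = 1.00000 + 0.66009 = 1.66009
Tail: a^2/(2!(1−ρ)) = 0.43572/(2·0.6700) = 0.32518
P₀ = 1/(1.66009 + 0.32518) = 1/1.98527 = 0.503710

Final: 0.503710


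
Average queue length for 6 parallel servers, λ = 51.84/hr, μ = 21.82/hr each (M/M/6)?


a = λ/μ = 2.3758; ρ = a/6 = 0.3960
P₀ = 0.092552
Lq = P₀·a^c·ρ / (c!·(1−ρ)²) = 0.092552·179.82972·0.3960/(720·0.36486)
= 0.02509

Final: 0.02509


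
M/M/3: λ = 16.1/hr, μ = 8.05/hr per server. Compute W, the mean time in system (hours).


a = 2.0000; ρ = 0.6667; P₀ = 0.111111
Lq = P₀·a^c·ρ/(c!(1−ρ)²) = 0.88889
Wq = Lq/λ = 0.88889/16.1 = 0.05521 hr
W = Wq + 1/μ = 0.05521 + 0.12422 = 0.17943 hr

Final: 0.17943 hr


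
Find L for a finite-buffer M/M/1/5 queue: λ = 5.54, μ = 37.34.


ρ = 5.54/37.34 = 0.1484
L = ρ[1 − (K+1)ρ^K + Kρ^(K+1)] / [(1−ρ)(1−ρ^(K+1))]
Numerator: 0.1484·(1 − 6·0.00007189 + 5·0.00001067) = 0.148310
Denominator: (0.8516)·(0.999989) = 0.851625
L = 0.148310/0.851625 = 0.1741

Final: 0.1741


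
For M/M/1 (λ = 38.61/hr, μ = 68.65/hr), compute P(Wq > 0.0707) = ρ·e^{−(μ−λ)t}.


ρ = 38.61/68.65 = 0.5624
P(Wq > t) = ρ·e^{−(μ−λ)t} = 0.5624·e^{−2.1238}
= 0.5624·0.119573 = 0.067250

Final: 0.067250


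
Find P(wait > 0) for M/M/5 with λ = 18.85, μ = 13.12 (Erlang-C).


a = λ/μ = 1.4367; ρ = a/5 = 0.2873
P₀ = 0.237402 (from M/M/c formula)
C(c,a) = [a^c/(c!(1−ρ))]·P₀ = [6.12192/(120·0.7127)]·0.237402
= 0.07159·0.237402 = 0.016995

Final: 0.016995


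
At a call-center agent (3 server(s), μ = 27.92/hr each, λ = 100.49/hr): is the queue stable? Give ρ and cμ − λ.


Total capacity cμ = 3·27.92 = 83.76/hr
ρ = λ/(cμ) = 100.49/83.76 = 1.1997
Stable ⇔ ρ < 1: NO
Spare capacity = cμ − λ = 83.76 − 100.49 = -16.73/hr

Final: ρ = 1.1997; unstable; margin = -16.73/hr


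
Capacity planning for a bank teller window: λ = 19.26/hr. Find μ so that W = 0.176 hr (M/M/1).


W = 1/(μ−λ) ⇒ μ − λ = 1/W = 1/0.176 = 5.6818
μ = λ + 1/W = 19.26 + 5.6818 = 24.9418 per hr

Final: 24.9418 /hr


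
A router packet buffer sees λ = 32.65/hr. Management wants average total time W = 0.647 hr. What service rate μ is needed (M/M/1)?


W = 1/(μ−λ) ⇒ μ − λ = 1/W = 1/0.647 = 1.5456
μ = λ + 1/W = 32.65 + 1.5456 = 34.1956 per hr

Final: 34.1956 /hr


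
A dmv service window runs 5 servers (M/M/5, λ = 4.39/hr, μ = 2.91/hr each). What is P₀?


a = λ/μ = 4.39/2.91 = 1.5086; ρ = a/c = 0.3017
Σ_{k=0}^{4} a^k/k! (terms k=0..4) = 1.00000 + 1.50859 + 1.13792 + 0.57222 + 0.21581 = 4.43455
Tail: a^5/(5!(1−ρ)) = 7.81372/(120·0.6983) = 0.09325
P₀ = 1/(4.43455 + 0.09325) = 1/4.52780 = 0.220858

Final: 0.220858


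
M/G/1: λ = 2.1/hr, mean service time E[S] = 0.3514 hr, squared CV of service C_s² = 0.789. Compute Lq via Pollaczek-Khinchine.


ρ = λ·E[S] = 2.1·0.3514 = 0.7379
Lq = ρ²(1+C_s²)/(2(1−ρ)) = 0.5446·(1+0.789)/(2·0.2621)
= 0.5446·1.7890/0.5241 = 1.85875

Final: 1.85875


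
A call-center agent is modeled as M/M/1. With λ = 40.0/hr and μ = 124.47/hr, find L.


ρ = λ/μ = 40.0/124.47 = 0.3214
L = ρ/(1−ρ) = 0.3214/(1 − 0.3214) = 0.3214/0.6786 = 0.4735

Final: 0.4735


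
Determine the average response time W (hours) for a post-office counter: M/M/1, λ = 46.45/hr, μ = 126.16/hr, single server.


W = 1/(μ−λ) = 1/(126.16 − 46.45) = 1/79.71 = 0.01255 hr

Final: 0.01255 hr


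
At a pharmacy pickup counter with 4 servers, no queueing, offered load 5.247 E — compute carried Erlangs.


B(4,5.247) = 0.417359 (Erlang-B)
Carried load = a(1 − B) = 5.247·(1 − 0.417359) = 5.247·0.582641 = 3.0571 E

Final: 3.0571 Erlangs


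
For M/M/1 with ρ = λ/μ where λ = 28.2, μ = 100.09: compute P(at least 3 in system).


ρ = 28.2/100.09 = 0.2817
P(N ≥ n) = ρ^n = 0.2817^3 = 0.022365

Final: 0.022365


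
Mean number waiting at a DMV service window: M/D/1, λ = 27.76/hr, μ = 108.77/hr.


ρ = 27.76/108.77 = 0.2552
M/D/1: Lq = ρ²/(2(1−ρ)) = 0.06514/(2·0.7448) = 0.04373

Final: 0.04373


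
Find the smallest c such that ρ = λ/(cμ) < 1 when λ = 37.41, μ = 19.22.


Stability requires cμ > λ ⇔ c > λ/μ.
λ/μ = 37.41/19.22 = 1.9464
Minimum integer c = ⌊1.9464⌋ + 1 = 2
Check: 2·19.22 = 38.44 > 37.41, while 1·19.22 = 19.22 ≤ 37.41

Final: 2 servers


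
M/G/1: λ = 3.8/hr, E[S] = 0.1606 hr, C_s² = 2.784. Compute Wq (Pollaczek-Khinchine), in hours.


ρ = λ·E[S] = 3.8·0.1606 = 0.6103
E[S²] = E[S]²(1+C_s²) = 0.1606²·(1+2.784) = 0.097598
Wq = λ·E[S²]/(2(1−ρ)) = 3.8·0.097598/(2·0.3897) = 0.47582 hr

Final: 0.47582 hr


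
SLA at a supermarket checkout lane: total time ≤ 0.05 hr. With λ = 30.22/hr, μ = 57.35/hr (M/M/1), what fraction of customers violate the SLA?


W ~ Exponential(μ−λ) for M/M/1.
μ − λ = 57.35 − 30.22 = 27.1300
P(W > t) = e^{−(μ−λ)t} = e^{−1.3565} = 0.257561

Final: 0.257561


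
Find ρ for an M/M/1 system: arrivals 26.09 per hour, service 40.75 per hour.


ρ = λ/μ = 26.09/40.75 = 0.6402

Final: 0.6402


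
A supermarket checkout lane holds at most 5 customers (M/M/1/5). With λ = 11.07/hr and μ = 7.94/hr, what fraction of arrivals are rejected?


ρ = λ/μ = 11.07/7.94 = 1.3942
P_K = (1−ρ)ρ^K/(1−ρ^(K+1)) = (-0.3942·5.267877)/(1 − 7.344508)
= -2.076631/-6.344508 = 0.327312

Final: 0.327312


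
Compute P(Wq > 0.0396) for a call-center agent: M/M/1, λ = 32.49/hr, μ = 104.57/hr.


ρ = 32.49/104.57 = 0.3107
P(Wq > t) = ρ·e^{−(μ−λ)t} = 0.3107·e^{−2.8544}
= 0.3107·0.057592 = 0.017894

Final: 0.017894


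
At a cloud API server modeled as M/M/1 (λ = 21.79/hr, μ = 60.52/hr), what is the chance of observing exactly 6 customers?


ρ = 21.79/60.52 = 0.3600
P_n = (1−ρ)·ρ^n = (1 − 0.3600)·0.3600^6 = 0.6400·0.002178 = 0.001394

Final: 0.001394


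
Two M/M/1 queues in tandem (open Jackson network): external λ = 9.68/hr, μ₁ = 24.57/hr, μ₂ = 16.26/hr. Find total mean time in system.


Each node sees arrival rate λ = 9.68/hr (tandem ⇒ throughput preserved).
W₁ = 1/(μ₁−λ) = 1/(24.57−9.68) = 0.06716 hr
W₂ = 1/(μ₂−λ) = 1/(16.26−9.68) = 0.15198 hr
W_total = W₁ + W₂ = 0.06716 + 0.15198 = 0.21913 hr

Final: 0.21913 hr


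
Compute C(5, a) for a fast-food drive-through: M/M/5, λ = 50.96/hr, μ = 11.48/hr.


a = λ/μ = 4.4390; ρ = a/5 = 0.8878
P₀ = 0.005745 (from M/M/c formula)
C(c,a) = [a^c/(c!(1−ρ))]·P₀ = [1723.60465/(120·0.1122)]·0.005745
= 128.02136·0.005745 = 0.735460

Final: 0.735460


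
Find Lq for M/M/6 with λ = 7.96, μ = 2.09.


a = λ/μ = 3.8086; ρ = a/6 = 0.6348
P₀ = 0.020695
Lq = P₀·a^c·ρ / (c!·(1−ρ)²) = 0.020695·3052.11357·0.6348/(720·0.13339)
= 0.41746

Final: 0.41746


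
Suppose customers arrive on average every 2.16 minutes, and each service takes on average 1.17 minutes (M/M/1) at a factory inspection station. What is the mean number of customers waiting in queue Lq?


λ = 60/2.16 = 27.7778 /hr
μ = 60/1.17 = 51.2821 /hr
ρ = λ/μ = 27.7778/51.2821 = 0.5417
Lq = ρ²/(1−ρ) = 0.2934/0.4583 = 0.6402

Final: 0.6402


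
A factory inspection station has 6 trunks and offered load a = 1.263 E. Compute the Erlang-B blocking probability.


B(c,a) = (a^c/c!) / Σ_{k=0}^{c} a^k/k!
a^6/6! = 0.005638
Σ terms (k=0..6): 1.00000 + 1.26300 + 0.79758 + 0.33578 + 0.10602 + 0.02678 + 0.005638 = 3.534810
B = 0.005638/3.534810 = 0.001595

Final: 0.001595


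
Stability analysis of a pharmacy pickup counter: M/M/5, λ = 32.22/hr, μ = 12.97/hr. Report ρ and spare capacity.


Total capacity cμ = 5·12.97 = 64.85/hr
ρ = λ/(cμ) = 32.22/64.85 = 0.4968
Stable ⇔ ρ < 1: YES
Spare capacity = cμ − λ = 64.85 − 32.22 = 32.63/hr

Final: ρ = 0.4968; stable; margin = 32.63/hr


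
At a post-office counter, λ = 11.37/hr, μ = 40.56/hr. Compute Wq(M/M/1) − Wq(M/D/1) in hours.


ρ = 11.37/40.56 = 0.2803
Wq(M/M/1) = ρ/(μ−λ) = 0.2803/29.19 = 0.009603 hr
Wq(M/D/1) = ρ/(2(μ−λ)) = 0.004802 hr
Savings = 0.009603 − 0.004802 = 0.004802 hr

Final: 0.004802 hr


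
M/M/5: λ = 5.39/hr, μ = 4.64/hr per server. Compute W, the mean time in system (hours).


a = 1.1616; ρ = 0.2323; P₀ = 0.312850
Lq = P₀·a^c·ρ/(c!(1−ρ)²) = 0.002174
Wq = Lq/λ = 0.002174/5.39 = 0.0004033 hr
W = Wq + 1/μ = 0.0004033 + 0.21552 = 0.21592 hr

Final: 0.21592 hr


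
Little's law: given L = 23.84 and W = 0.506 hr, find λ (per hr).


λ = L/W = 23.84/0.506 = 47.1146 /hr

Final: 47.1146 /hr


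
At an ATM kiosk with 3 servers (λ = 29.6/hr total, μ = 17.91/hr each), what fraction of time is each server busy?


ρ = λ/(cμ) = 29.6/(3·17.91) = 29.6/53.73 = 0.5509

Final: 0.5509


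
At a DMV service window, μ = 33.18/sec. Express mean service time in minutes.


Mean service time = 1/μ = 1/33.18 second = 0.03014 second
In minutes: 0.03014 × 0.0166667 = 0.0005023 min

Final: 0.0005023 min


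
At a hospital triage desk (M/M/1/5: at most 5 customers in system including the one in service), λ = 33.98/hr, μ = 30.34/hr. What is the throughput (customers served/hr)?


ρ = 1.1200; P_K = (1−ρ)ρ^5/(1−ρ^6) = 0.217155
λ_eff = λ(1 − P_K) = 33.98·(1 − 0.217155) = 33.98·0.782845 = 26.6011 /hr

Final: 26.6011 /hr


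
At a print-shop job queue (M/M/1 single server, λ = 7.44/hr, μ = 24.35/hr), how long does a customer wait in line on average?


ρ = 7.44/24.35 = 0.3055
Wq = ρ/(μ−λ) = 0.3055/(24.35 − 7.44) = 0.3055/16.91 = 0.01807 hr

Final: 0.01807 hr


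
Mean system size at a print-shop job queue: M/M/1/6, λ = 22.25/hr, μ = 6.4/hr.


ρ = 22.25/6.4 = 3.4766
L = ρ[1 − (K+1)ρ^K + Kρ^(K+1)] / [(1−ρ)(1−ρ^(K+1))]
Numerator: 3.4766·(1 − 7·1765.632231 + 6·6138.330801) = 85076.905013
Denominator: (-2.4766)·(-6137.330801) = 15199.483313
L = 85076.905013/15199.483313 = 5.5974

Final: 5.5974


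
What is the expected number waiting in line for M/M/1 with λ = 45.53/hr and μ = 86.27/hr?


ρ = 45.53/86.27 = 0.5278
Lq = ρ²/(1−ρ) = 0.2785/0.4722 = 0.5898

Final: 0.5898


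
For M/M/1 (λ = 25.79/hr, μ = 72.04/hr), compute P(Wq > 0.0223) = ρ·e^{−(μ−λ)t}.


ρ = 25.79/72.04 = 0.3580
P(Wq > t) = ρ·e^{−(μ−λ)t} = 0.3580·e^{−1.0314}
= 0.3580·0.356516 = 0.127631

Final: 0.127631


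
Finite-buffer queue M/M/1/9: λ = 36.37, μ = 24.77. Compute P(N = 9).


ρ = λ/μ = 36.37/24.77 = 1.4683
P_K = (1−ρ)ρ^K/(1−ρ^(K+1)) = (-0.4683·31.721641)/(1 − 46.577154)
= -14.855512/-45.577154 = 0.325942

Final: 0.325942


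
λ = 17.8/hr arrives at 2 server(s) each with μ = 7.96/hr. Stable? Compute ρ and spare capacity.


Total capacity cμ = 2·7.96 = 15.92/hr
ρ = λ/(cμ) = 17.8/15.92 = 1.1181
Stable ⇔ ρ < 1: NO
Spare capacity = cμ − λ = 15.92 − 17.8 = -1.88/hr

Final: ρ = 1.1181; unstable; margin = -1.88/hr


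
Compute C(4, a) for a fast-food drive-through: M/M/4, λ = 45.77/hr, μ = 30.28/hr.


a = λ/μ = 1.5116; ρ = a/4 = 0.3779
P₀ = 0.218378 (from M/M/c formula)
C(c,a) = [a^c/(c!(1−ρ))]·P₀ = [5.22036/(24·0.6221)]·0.218378
= 0.34964·0.218378 = 0.076354

Final: 0.076354


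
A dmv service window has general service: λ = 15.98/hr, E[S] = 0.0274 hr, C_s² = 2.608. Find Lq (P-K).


ρ = λ·E[S] = 15.98·0.0274 = 0.4379
Lq = ρ²(1+C_s²)/(2(1−ρ)) = 0.1917·(1+2.608)/(2·0.5621)
= 0.1917·3.6080/1.1243 = 0.61523

Final: 0.61523


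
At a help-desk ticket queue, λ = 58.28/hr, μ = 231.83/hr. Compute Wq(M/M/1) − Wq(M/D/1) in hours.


ρ = 58.28/231.83 = 0.2514
Wq(M/M/1) = ρ/(μ−λ) = 0.2514/173.55 = 0.001449 hr
Wq(M/D/1) = ρ/(2(μ−λ)) = 0.0007243 hr
Savings = 0.001449 − 0.0007243 = 0.0007243 hr

Final: 0.0007243 hr


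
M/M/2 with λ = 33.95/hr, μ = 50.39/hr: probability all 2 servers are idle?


a = λ/μ = 33.95/50.39 = 0.6737; ρ = a/c = 0.3369
Σ_{k=0}^{1} a^k/k! (terms k=0..1) = 1.00000 + 0.67374 = 1.67374
Tail: a^2/(2!(1−ρ)) = 0.45393/(2·0.6631) = 0.34227
P₀ = 1/(1.67374 + 0.34227) = 1/2.01601 = 0.496029

Final: 0.496029


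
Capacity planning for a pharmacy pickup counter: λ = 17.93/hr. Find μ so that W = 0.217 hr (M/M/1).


W = 1/(μ−λ) ⇒ μ − λ = 1/W = 1/0.217 = 4.6083
μ = λ + 1/W = 17.93 + 4.6083 = 22.5383 per hr

Final: 22.5383 /hr


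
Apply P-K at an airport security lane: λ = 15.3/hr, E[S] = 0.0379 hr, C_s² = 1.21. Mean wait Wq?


ρ = λ·E[S] = 15.3·0.0379 = 0.5799
E[S²] = E[S]²(1+C_s²) = 0.0379²·(1+1.21) = 0.003174
Wq = λ·E[S²]/(2(1−ρ)) = 15.3·0.003174/(2·0.4201) = 0.05780 hr

Final: 0.05780 hr


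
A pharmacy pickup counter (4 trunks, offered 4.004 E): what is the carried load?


B(4,4.004) = 0.311066 (Erlang-B)
Carried load = a(1 − B) = 4.004·(1 − 0.311066) = 4.004·0.688934 = 2.7585 E

Final: 2.7585 Erlangs


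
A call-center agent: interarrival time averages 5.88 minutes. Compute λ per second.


λ = 1/(interarrival time) in consistent units.
1 second = 0.0166667 min, so λ = 0.0166667/5.88 = 0.002834 per second

Final: 0.002834 /sec


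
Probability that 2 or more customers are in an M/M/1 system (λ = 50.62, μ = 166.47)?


ρ = 50.62/166.47 = 0.3041
P(N ≥ n) = ρ^n = 0.3041^2 = 0.092464

Final: 0.092464


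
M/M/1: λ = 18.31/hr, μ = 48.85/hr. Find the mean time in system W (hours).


W = 1/(μ−λ) = 1/(48.85 − 18.31) = 1/30.54 = 0.03274 hr

Final: 0.03274 hr


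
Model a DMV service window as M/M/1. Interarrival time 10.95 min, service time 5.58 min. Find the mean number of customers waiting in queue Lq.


λ = 60/10.95 = 5.4795 /hr
μ = 60/5.58 = 10.7527 /hr
ρ = λ/μ = 5.4795/10.7527 = 0.5096
Lq = ρ²/(1−ρ) = 0.2597/0.4904 = 0.5295

Final: 0.5295


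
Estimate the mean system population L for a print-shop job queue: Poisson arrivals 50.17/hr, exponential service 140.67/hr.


ρ = λ/μ = 50.17/140.67 = 0.3567
L = ρ/(1−ρ) = 0.3567/(1 − 0.3567) = 0.3567/0.6433 = 0.5544

Final: 0.5544


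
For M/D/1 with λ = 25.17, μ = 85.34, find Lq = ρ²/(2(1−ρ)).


ρ = 25.17/85.34 = 0.2949
M/D/1: Lq = ρ²/(2(1−ρ)) = 0.08699/(2·0.7051) = 0.06169

Final: 0.06169


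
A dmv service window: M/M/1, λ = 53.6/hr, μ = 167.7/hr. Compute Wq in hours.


ρ = 53.6/167.7 = 0.3196
Wq = ρ/(μ−λ) = 0.3196/(167.7 − 53.6) = 0.3196/114.10 = 0.002801 hr

Final: 0.002801 hr


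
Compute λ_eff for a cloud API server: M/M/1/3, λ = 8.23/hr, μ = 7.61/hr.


ρ = 1.0815; P_K = (1−ρ)ρ^3/(1−ρ^4) = 0.280091
λ_eff = λ(1 − P_K) = 8.23·(1 − 0.280091) = 8.23·0.719909 = 5.9249 /hr

Final: 5.9249 /hr


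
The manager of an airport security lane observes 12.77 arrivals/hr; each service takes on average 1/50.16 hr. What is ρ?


ρ = λ/μ = 12.77/50.16 = 0.2546

Final: 0.2546


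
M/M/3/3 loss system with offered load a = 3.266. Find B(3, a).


B(c,a) = (a^c/c!) / Σ_{k=0}^{c} a^k/k!
a^3/3! = 5.806271
Σ terms (k=0..3): 1.00000 + 3.26600 + 5.33338 + 5.80627 = 15.405649
B = 5.806271/15.405649 = 0.376892

Final: 0.376892


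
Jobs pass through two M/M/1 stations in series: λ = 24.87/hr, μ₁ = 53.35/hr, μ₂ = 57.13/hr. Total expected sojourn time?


Each node sees arrival rate λ = 24.87/hr (tandem ⇒ throughput preserved).
W₁ = 1/(μ₁−λ) = 1/(53.35−24.87) = 0.03511 hr
W₂ = 1/(μ₂−λ) = 1/(57.13−24.87) = 0.03100 hr
W_total = W₁ + W₂ = 0.03511 + 0.03100 = 0.06611 hr

Final: 0.06611 hr


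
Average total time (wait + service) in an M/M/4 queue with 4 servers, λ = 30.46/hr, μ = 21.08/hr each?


a = 1.4450; ρ = 0.3612; P₀ = 0.233855
Lq = P₀·a^c·ρ/(c!(1−ρ)²) = 0.03761
Wq = Lq/λ = 0.03761/30.46 = 0.001235 hr
W = Wq + 1/μ = 0.001235 + 0.04744 = 0.04867 hr

Final: 0.04867 hr


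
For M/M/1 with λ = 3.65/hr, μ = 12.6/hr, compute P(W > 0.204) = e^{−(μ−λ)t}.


W ~ Exponential(μ−λ) for M/M/1.
μ − λ = 12.6 − 3.65 = 8.9500
P(W > t) = e^{−(μ−λ)t} = e^{−1.8258} = 0.161089

Final: 0.161089


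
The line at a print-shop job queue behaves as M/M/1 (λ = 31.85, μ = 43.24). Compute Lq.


ρ = 31.85/43.24 = 0.7366
Lq = ρ²/(1−ρ) = 0.5426/0.2634 = 2.0597

Final: 2.0597


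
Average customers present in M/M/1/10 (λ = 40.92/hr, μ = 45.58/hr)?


ρ = 40.92/45.58 = 0.8978
L = ρ[1 − (K+1)ρ^K + Kρ^(K+1)] / [(1−ρ)(1−ρ^(K+1))]
Numerator: 0.8978·(1 − 11·0.340105 + 10·0.305333) = 0.280263
Denominator: (0.1022)·(0.694667) = 0.071021
L = 0.280263/0.071021 = 3.9462

Final: 3.9462


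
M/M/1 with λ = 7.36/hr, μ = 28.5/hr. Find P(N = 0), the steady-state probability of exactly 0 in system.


ρ = 7.36/28.5 = 0.2582
P_n = (1−ρ)·ρ^n = (1 − 0.2582)·0.2582^0 = 0.7418·1.000000 = 0.741754

Final: 0.741754


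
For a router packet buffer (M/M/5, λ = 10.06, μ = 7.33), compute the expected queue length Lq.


a = λ/μ = 1.3724; ρ = a/5 = 0.2745
P₀ = 0.253238
Lq = P₀·a^c·ρ / (c!·(1−ρ)²) = 0.253238·4.86934·0.2745/(120·0.52637)
= 0.005359

Final: 0.005359


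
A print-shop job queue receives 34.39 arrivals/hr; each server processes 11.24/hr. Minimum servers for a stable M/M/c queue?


Stability requires cμ > λ ⇔ c > λ/μ.
λ/μ = 34.39/11.24 = 3.0596
Minimum integer c = ⌊3.0596⌋ + 1 = 4
Check: 4·11.24 = 44.96 > 34.39, while 3·11.24 = 33.72 ≤ 34.39

Final: 4 servers


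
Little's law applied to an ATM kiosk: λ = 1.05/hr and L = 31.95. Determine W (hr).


W = L/λ = 31.95/1.05 = 30.4286 hr

Final: 30.4286 hr


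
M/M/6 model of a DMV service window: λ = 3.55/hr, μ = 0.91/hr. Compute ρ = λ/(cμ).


ρ = λ/(cμ) = 3.55/(6·0.91) = 3.55/5.46 = 0.6502

Final: 0.6502


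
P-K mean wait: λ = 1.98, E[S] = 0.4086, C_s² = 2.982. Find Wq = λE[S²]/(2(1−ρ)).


ρ = λ·E[S] = 1.98·0.4086 = 0.8090
E[S²] = E[S]²(1+C_s²) = 0.4086²·(1+2.982) = 0.664811
Wq = λ·E[S²]/(2(1−ρ)) = 1.98·0.664811/(2·0.1910) = 3.44638 hr

Final: 3.44638 hr


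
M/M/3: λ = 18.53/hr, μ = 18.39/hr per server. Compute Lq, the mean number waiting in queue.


a = λ/μ = 1.0076; ρ = a/3 = 0.3359
P₀ = 0.360752
Lq = P₀·a^c·ρ / (c!·(1−ρ)²) = 0.360752·1.02301·0.3359/(6·0.44107)
= 0.04684

Final: 0.04684


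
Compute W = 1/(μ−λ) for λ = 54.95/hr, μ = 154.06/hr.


W = 1/(μ−λ) = 1/(154.06 − 54.95) = 1/99.11 = 0.01009 hr

Final: 0.01009 hr


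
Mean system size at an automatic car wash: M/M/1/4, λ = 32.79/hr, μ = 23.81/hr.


ρ = 32.79/23.81 = 1.3772
L = ρ[1 − (K+1)ρ^K + Kρ^(K+1)] / [(1−ρ)(1−ρ^(K+1))]
Numerator: 1.3772·(1 − 5·3.596898 + 4·4.953476) = 3.896539
Denominator: (-0.3772)·(-3.953476) = 1.491063
L = 3.896539/1.491063 = 2.6133

Final: 2.6133


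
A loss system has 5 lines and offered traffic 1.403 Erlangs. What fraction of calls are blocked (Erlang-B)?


B(c,a) = (a^c/c!) / Σ_{k=0}^{c} a^k/k!
a^5/5! = 0.045301
Σ terms (k=0..5): 1.00000 + 1.40300 + 0.98420 + 0.46028 + 0.16144 + 0.04530 = 4.054228
B = 0.045301/4.054228 = 0.011174

Final: 0.011174


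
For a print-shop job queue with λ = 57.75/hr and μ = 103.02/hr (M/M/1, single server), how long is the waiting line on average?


ρ = 57.75/103.02 = 0.5606
Lq = ρ²/(1−ρ) = 0.3142/0.4394 = 0.7151

Final: 0.7151


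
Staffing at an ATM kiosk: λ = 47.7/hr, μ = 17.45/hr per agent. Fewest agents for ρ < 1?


Stability requires cμ > λ ⇔ c > λ/μ.
λ/μ = 47.7/17.45 = 2.7335
Minimum integer c = ⌊2.7335⌋ + 1 = 3
Check: 3·17.45 = 52.35 > 47.7, while 2·17.45 = 34.90 ≤ 47.7

Final: 3 servers


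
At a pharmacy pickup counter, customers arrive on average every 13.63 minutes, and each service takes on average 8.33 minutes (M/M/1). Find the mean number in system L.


λ = 60/13.63 = 4.4021 /hr
μ = 60/8.33 = 7.2029 /hr
ρ = λ/μ = 4.4021/7.2029 = 0.6112
L = ρ/(1−ρ) = 0.6112/0.3888 = 1.5717

Final: 1.5717


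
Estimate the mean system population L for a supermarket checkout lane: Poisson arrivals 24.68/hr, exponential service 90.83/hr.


ρ = λ/μ = 24.68/90.83 = 0.2717
L = ρ/(1−ρ) = 0.2717/(1 − 0.2717) = 0.2717/0.7283 = 0.3731

Final: 0.3731


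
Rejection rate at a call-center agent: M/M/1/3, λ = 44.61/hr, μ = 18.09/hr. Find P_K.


ρ = λ/μ = 44.61/18.09 = 2.4660
P_K = (1−ρ)ρ^K/(1−ρ^(K+1)) = (-1.4660·14.996191)/(1 − 36.980657)
= -21.984466/-35.980657 = 0.611008

Final: 0.611008


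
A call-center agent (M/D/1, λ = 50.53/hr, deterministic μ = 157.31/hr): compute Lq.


ρ = 50.53/157.31 = 0.3212
M/D/1: Lq = ρ²/(2(1−ρ)) = 0.1032/(2·0.6788) = 0.07600

Final: 0.07600


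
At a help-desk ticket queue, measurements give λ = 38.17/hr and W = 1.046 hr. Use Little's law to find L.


L = λW = 38.17·1.046 = 39.9258

Final: 39.9258


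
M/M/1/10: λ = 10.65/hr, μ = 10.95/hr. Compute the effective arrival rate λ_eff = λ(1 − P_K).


ρ = 0.9726; P_K = (1−ρ)ρ^10/(1−ρ^11) = 0.078815
λ_eff = λ(1 − P_K) = 10.65·(1 − 0.078815) = 10.65·0.921185 = 9.8106 /hr

Final: 9.8106 /hr


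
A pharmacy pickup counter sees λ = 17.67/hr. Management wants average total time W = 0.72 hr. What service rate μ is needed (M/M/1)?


W = 1/(μ−λ) ⇒ μ − λ = 1/W = 1/0.72 = 1.3889
μ = λ + 1/W = 17.67 + 1.3889 = 19.0589 per hr

Final: 19.0589 /hr


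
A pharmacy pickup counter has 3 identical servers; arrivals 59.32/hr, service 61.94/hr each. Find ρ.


ρ = λ/(cμ) = 59.32/(3·61.94) = 59.32/185.82 = 0.3192

Final: 0.3192


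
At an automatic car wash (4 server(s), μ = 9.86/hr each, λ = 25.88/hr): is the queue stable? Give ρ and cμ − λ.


Total capacity cμ = 4·9.86 = 39.44/hr
ρ = λ/(cμ) = 25.88/39.44 = 0.6562
Stable ⇔ ρ < 1: YES
Spare capacity = cμ − λ = 39.44 − 25.88 = 13.56/hr

Final: ρ = 0.6562; stable; margin = 13.56/hr


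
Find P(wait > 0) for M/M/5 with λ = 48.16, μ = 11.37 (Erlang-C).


a = λ/μ = 4.2357; ρ = a/5 = 0.8471
P₀ = 0.008725 (from M/M/c formula)
C(c,a) = [a^c/(c!(1−ρ))]·P₀ = [1363.42128/(120·0.1529)]·0.008725
= 74.32921·0.008725 = 0.648523

Final: 0.648523


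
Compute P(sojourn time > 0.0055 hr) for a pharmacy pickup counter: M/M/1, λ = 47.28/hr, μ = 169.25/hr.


W ~ Exponential(μ−λ) for M/M/1.
μ − λ = 169.25 − 47.28 = 121.9700
P(W > t) = e^{−(μ−λ)t} = e^{−0.6708} = 0.511281

Final: 0.511281


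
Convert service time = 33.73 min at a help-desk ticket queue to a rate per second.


μ = 1/(service time) in consistent units.
1 second = 0.0166667 min, so μ = 0.0166667/33.73 = 0.0004941 per second

Final: 0.0004941 /sec


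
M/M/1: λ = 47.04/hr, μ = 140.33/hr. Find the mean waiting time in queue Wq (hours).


ρ = 47.04/140.33 = 0.3352
Wq = ρ/(μ−λ) = 0.3352/(140.33 − 47.04) = 0.3352/93.29 = 0.003593 hr

Final: 0.003593 hr


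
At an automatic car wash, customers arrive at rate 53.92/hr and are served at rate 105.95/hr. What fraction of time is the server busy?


ρ = λ/μ = 53.92/105.95 = 0.5089

Final: 0.5089


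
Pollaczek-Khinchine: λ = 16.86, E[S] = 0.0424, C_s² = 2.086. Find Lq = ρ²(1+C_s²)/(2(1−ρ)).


ρ = λ·E[S] = 16.86·0.0424 = 0.7149
Lq = ρ²(1+C_s²)/(2(1−ρ)) = 0.5110·(1+2.086)/(2·0.2851)
= 0.5110·3.0860/0.5703 = 2.76542

Final: 2.76542


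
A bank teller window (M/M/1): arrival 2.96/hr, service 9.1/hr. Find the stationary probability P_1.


ρ = 2.96/9.1 = 0.3253
P_n = (1−ρ)·ρ^n = (1 − 0.3253)·0.3253^1 = 0.6747·0.325275 = 0.219471

Final: 0.219471


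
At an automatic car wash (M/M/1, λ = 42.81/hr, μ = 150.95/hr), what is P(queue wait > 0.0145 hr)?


ρ = 42.81/150.95 = 0.2836
P(Wq > t) = ρ·e^{−(μ−λ)t} = 0.2836·e^{−1.5680}
= 0.2836·0.208455 = 0.059119

Final: 0.059119


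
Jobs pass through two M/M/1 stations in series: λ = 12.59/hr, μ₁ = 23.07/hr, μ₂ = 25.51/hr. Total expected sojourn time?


Each node sees arrival rate λ = 12.59/hr (tandem ⇒ throughput preserved).
W₁ = 1/(μ₁−λ) = 1/(23.07−12.59) = 0.09542 hr
W₂ = 1/(μ₂−λ) = 1/(25.51−12.59) = 0.07740 hr
W_total = W₁ + W₂ = 0.09542 + 0.07740 = 0.17282 hr

Final: 0.17282 hr


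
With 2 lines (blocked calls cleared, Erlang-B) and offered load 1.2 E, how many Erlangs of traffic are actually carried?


B(2,1.2) = 0.246575 (Erlang-B)
Carried load = a(1 − B) = 1.2·(1 − 0.246575) = 1.2·0.753425 = 0.9041 E

Final: 0.9041 Erlangs


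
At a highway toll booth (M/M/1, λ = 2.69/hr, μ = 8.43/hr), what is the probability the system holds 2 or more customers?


ρ = 2.69/8.43 = 0.3191
P(N ≥ n) = ρ^n = 0.3191^2 = 0.101824

Final: 0.101824


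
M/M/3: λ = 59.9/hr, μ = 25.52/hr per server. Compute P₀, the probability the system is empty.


a = λ/μ = 59.9/25.52 = 2.3472; ρ = a/c = 0.7824
Σ_{k=0}^{2} a^k/k! (terms k=0..2) = 1.00000 + 2.34718 + 2.75462 = 6.10180
Tail: a^3/(3!(1−ρ)) = 12.93119/(6·0.2176) = 9.90408
P₀ = 1/(6.10180 + 9.90408) = 1/16.00588 = 0.062477

Final: 0.062477


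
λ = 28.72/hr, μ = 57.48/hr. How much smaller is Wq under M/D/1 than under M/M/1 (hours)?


ρ = 28.72/57.48 = 0.4997
Wq(M/M/1) = ρ/(μ−λ) = 0.4997/28.76 = 0.01737 hr
Wq(M/D/1) = ρ/(2(μ−λ)) = 0.008687 hr
Savings = 0.01737 − 0.008687 = 0.008687 hr

Final: 0.008687 hr


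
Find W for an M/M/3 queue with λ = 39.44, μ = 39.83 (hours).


a = 0.9902; ρ = 0.3301; P₀ = 0.367376
Lq = P₀·a^c·ρ/(c!(1−ρ)²) = 0.04372
Wq = Lq/λ = 0.04372/39.44 = 0.001109 hr
W = Wq + 1/μ = 0.001109 + 0.02511 = 0.02622 hr

Final: 0.02622 hr


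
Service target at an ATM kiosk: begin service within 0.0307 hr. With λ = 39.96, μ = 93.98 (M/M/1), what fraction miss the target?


ρ = 39.96/93.98 = 0.4252
P(Wq > t) = ρ·e^{−(μ−λ)t} = 0.4252·e^{−1.6584}
= 0.4252·0.190441 = 0.080975

Final: 0.080975


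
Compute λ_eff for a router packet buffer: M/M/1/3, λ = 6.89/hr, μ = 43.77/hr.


ρ = 0.1574; P_K = (1−ρ)ρ^3/(1−ρ^4) = 0.003289
λ_eff = λ(1 − P_K) = 6.89·(1 − 0.003289) = 6.89·0.996711 = 6.8673 /hr

Final: 6.8673 /hr


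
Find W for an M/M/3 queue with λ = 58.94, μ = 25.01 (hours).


a = 2.3567; ρ = 0.7856; P₀ = 0.061328
Lq = P₀·a^c·ρ/(c!(1−ρ)²) = 2.28522
Wq = Lq/λ = 2.28522/58.94 = 0.03877 hr
W = Wq + 1/μ = 0.03877 + 0.03998 = 0.07876 hr

Final: 0.07876 hr


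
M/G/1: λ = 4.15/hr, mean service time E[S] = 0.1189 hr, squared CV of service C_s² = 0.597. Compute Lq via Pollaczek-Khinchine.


ρ = λ·E[S] = 4.15·0.1189 = 0.4934
Lq = ρ²(1+C_s²)/(2(1−ρ)) = 0.2435·(1+0.597)/(2·0.5066)
= 0.2435·1.5970/1.0131 = 0.38380

Final: 0.38380


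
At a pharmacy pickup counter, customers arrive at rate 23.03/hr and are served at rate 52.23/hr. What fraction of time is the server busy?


ρ = λ/μ = 23.03/52.23 = 0.4409

Final: 0.4409


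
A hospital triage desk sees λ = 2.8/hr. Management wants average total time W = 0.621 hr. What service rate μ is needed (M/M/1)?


W = 1/(μ−λ) ⇒ μ − λ = 1/W = 1/0.621 = 1.6103
μ = λ + 1/W = 2.8 + 1.6103 = 4.4103 per hr

Final: 4.4103 /hr


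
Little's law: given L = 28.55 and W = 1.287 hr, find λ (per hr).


λ = L/W = 28.55/1.287 = 22.1834 /hr

Final: 22.1834 /hr


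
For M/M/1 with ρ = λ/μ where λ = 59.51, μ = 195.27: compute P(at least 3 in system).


ρ = 59.51/195.27 = 0.3048
P(N ≥ n) = ρ^n = 0.3048^3 = 0.028305

Final: 0.028305


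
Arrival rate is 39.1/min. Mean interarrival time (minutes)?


Mean interarrival time = 1/λ = 1/39.1 minute = 0.02558 minute
In minutes: 0.02558 × 1 = 0.02558 min

Final: 0.02558 min
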